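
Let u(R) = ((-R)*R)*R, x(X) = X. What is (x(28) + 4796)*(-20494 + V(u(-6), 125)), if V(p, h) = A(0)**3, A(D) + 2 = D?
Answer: -98901648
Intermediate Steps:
u(R) = -R**3 (u(R) = (-R**2)*R = -R**3)
A(D) = -2 + D
V(p, h) = -8 (V(p, h) = (-2 + 0)**3 = (-2)**3 = -8)
(x(28) + 4796)*(-20494 + V(u(-6), 125)) = (28 + 4796)*(-20494 - 8) = 4824*(-20502) = -98901648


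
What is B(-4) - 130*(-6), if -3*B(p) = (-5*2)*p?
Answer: 2300/3 ≈ 766.67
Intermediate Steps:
B(p) = 10*p/3 (B(p) = -(-5*2)*p/3 = -(-10)*p/3 = 10*p/3)
B(-4) - 130*(-6) = (10/3)*(-4) - 130*(-6) = -40/3 + 780 = 2300/3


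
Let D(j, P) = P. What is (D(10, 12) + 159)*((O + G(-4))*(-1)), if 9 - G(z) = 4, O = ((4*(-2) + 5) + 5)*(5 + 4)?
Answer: -3933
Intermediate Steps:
O = 18 (O = ((-8 + 5) + 5)*9 = (-3 + 5)*9 = 2*9 = 18)
G(z) = 5 (G(z) = 9 - 1*4 = 9 - 4 = 5)
(D(10, 12) + 159)*((O + G(-4))*(-1)) = (12 + 159)*((18 + 5)*(-1)) = 171*(23*(-1)) = 171*(-23) = -3933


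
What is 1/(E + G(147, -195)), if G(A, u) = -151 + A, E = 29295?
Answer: 1/29291 ≈ 3.4140e-5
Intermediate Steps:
1/(E + G(147, -195)) = 1/(29295 + (-151 + 147)) = 1/(29295 - 4) = 1/29291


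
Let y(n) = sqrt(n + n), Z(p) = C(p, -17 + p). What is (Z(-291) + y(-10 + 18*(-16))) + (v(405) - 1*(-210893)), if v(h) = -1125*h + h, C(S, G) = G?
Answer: -244635 + 2*I*sqrt(149) ≈ -2.4464e+5 + 24.413*I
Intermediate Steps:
Z(p) = -17 + p
v(h) = -1124*h
y(n) = sqrt(2)*sqrt(n) (y(n) = sqrt(2*n) = sqrt(2)*sqrt(n))
(Z(-291) + y(-10 + 18*(-16))) + (v(405) - 1*(-210893)) = ((-17 - 291) + sqrt(2)*sqrt(-10 + 18*(-16))) + (-1124*405 - 1*(-210893)) = (-308 + sqrt(2)*sqrt(-10 - 288)) + (-455220 + 210893) = (-308 + sqrt(2)*sqrt(-298)) - 244327 = (-308 + sqrt(2)*(I*sqrt(298))) - 244327 = (-308 + 2*I*sqrt(149)) - 244327 = -244635 + 2*I*sqrt(149)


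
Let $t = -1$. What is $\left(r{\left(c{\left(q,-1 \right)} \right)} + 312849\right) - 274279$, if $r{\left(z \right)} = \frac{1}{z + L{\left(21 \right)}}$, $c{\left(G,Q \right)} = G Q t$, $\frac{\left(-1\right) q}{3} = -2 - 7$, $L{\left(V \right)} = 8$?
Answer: $\frac{1349951}{35} \approx 38570.0$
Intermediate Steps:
$q = 27$ ($q = - 3 \left(-2 - 7\right) = \left(-3\right) \left(-9\right) = 27$)
$c{\left(G,Q \right)} = - G Q$ ($c{\left(G,Q \right)} = G Q \left(-1\right) = - G Q$)
$r{\left(z \right)} = \frac{1}{8 + z}$ ($r{\left(z \right)} = \frac{1}{z + 8} = \frac{1}{8 + z}$)
$\left(r{\left(c{\left(q,-1 \right)} \right)} + 312849\right) - 274279 = \left(\frac{1}{8 - 27 \left(-1\right)} + 312849\right) - 274279 = \left(\frac{1}{8 + 27} + 312849\right) - 274279 = \left(\frac{1}{35} + 312849\right) - 274279 = \frac{10949716}{35} - 274279 = \frac{1349951}{35}$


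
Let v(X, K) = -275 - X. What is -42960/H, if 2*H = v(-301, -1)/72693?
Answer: -3122891280/13 ≈ -2.4022e+8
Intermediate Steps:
H = 13/72693 (H = ((-275 - 1*(-301))/72693)/2 = ((-275 + 301)*(1/72693))/2 = (26*(1/72693))/2 = (½)*(26/72693) = 13/72693 ≈ 0.00017883)
-42960/H = -42960/13/72693 = -42960*72693/13 = -3122891280/13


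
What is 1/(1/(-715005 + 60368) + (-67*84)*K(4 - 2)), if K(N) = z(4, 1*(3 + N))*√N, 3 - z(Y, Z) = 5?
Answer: 654637/108592357195827082367 + 4823754317511864*√2/108592357195827082367 ≈ 6.2820e-5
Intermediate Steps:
z(Y, Z) = -2 (z(Y, Z) = 3 - 1*5 = 3 - 5 = -2)
K(N) = -2*√N
1/(1/(-715005 + 60368) + (-67*84)*K(4 - 2)) = 1/(1/(-715005 + 60368) + (-67*84)*(-2*√(4 - 2))) = 1/(1/(-654637) - (-11256)*√2) = 1/(-1/654637 + 11256*√2)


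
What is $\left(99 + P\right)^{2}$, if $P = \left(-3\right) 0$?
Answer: $9801$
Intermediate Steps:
$P = 0$
$\left(99 + P\right)^{2} = \left(99 + 0\right)^{2} = 99^{2} = 9801$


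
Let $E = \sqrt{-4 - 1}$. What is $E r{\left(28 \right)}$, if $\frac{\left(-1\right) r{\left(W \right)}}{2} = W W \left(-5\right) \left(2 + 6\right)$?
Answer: $62720 i \sqrt{5} \approx 1.4025 \cdot 10^{5} i$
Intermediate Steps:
$r{\left(W \right)} = 80 W^{2}$ ($r{\left(W \right)} = - 2 W W \left(-5\right) \left(2 + 6\right) = - 2 W^{2} \left(-5\right) 8 = - 2 - 5 W^{2} \cdot 8 = - 2 \left(- 40 W^{2}\right) = 80 W^{2}$)
$E = i \sqrt{5}$ ($E = \sqrt{-5} = i \sqrt{5} \approx 2.2361 i$)
$E r{\left(28 \right)} = i \sqrt{5} \cdot 80 \cdot 28^{2} = i \sqrt{5} \cdot 80 \cdot 784 = i \sqrt{5} \cdot 62720 = 62720 i \sqrt{5}$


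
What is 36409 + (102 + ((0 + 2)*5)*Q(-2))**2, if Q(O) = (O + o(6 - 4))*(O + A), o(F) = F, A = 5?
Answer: 46813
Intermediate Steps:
Q(O) = (2 + O)*(5 + O) (Q(O) = (O + (6 - 4))*(O + 5) = (O + 2)*(5 + O) = (2 + O)*(5 + O))
36409 + (102 + ((0 + 2)*5)*Q(-2))**2 = 36409 + (102 + ((0 + 2)*5)*(10 + (-2)**2 + 7*(-2)))**2 = 36409 + (102 + (2*5)*(10 + 4 - 14))**2 = 36409 + (102 + 10*0)**2 = 36409 + (102 + 0)**2 = 36409 + 102**2 = 36409 + 10404 = 46813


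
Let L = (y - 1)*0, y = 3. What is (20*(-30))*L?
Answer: 0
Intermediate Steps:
L = 0 (L = (3 - 1)*0 = 2*0 = 0)
(20*(-30))*L = (20*(-30))*0 = -600*0 = 0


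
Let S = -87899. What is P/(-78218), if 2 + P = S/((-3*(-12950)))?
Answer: 23657/434109900 ≈ 5.4495e-5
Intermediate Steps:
P = -23657/5550 (P = -2 - 87899/((-3*(-12950))) = -2 - 87899/38850 = -2 - 87899*1/38850 = -2 - 12557/5550 = -23657/5550 ≈ -4.2625)
P/(-78218) = -23657/5550/(-78218) = -23657/5550*(-1/78218) = 23657/434109900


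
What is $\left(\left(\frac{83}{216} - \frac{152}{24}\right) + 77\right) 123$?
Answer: $\frac{629227}{72} \approx 8739.3$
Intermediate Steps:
$\left(\left(\frac{83}{216} - \frac{152}{24}\right) + 77\right) 123 = \left(\left(83 \cdot \frac{1}{216} - \frac{19}{3}\right) + 77\right) 123 = \left(\left(\frac{83}{216} - \frac{19}{3}\right) + 77\right) 123 = \left(- \frac{1285}{216} + 77\right) 123 = \frac{15347}{216} \cdot 123 = \frac{629227}{72}$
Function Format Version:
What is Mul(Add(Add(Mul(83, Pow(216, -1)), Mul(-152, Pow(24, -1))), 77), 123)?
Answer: Rational(629227, 72) ≈ 8739.3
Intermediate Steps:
Mul(Add(Add(Mul(83, Pow(216, -1)), Mul(-152, Pow(24, -1))), 77), 123) = Mul(Add(Add(Mul(83, Rational(1, 216)), Mul(-152, Rational(1, 24))), 77), 123) = Mul(Add(Add(Rational(83, 216), Rational(-19, 3)), 77), 123) = Mul(Add(Rational(-1285, 216), 77), 123) = Mul(Rational(15347, 216), 123) = Rational(629227, 72)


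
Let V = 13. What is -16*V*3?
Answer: -624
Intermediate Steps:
-16*V*3 = -16*13*3 = -208*3 = -624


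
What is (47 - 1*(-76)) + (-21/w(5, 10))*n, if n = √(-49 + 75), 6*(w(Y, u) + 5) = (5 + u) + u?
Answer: 123 + 126*√26/5 ≈ 251.50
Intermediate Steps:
w(Y, u) = -25/6 + u/3 (w(Y, u) = -5 + ((5 + u) + u)/6 = -5 + (5 + 2*u)/6 = -5 + (⅚ + u/3) = -25/6 + u/3)
n = √26 ≈ 5.0990
(47 - 1*(-76)) + (-21/w(5, 10))*n = (47 - 1*(-76)) + (-21/(-25/6 + (⅓)*10))*√26 = (47 + 76) + (-21/(-25/6 + 10/3))*√26 = 123 + (-21/(-⅚))*√26 = 123 + (-21*(-6/5))*√26 = 123 + 126*√26/5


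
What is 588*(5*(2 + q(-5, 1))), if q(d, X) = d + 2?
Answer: -2940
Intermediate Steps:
q(d, X) = 2 + d
588*(5*(2 + q(-5, 1))) = 588*(5*(2 + (2 - 5))) = 588*(5*(2 - 3)) = 588*(5*(-1)) = 588*(-5) = -2940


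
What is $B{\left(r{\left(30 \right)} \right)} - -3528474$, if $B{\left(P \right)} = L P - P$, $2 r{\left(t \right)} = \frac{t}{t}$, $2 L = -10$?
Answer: $3528471$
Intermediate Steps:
$L = -5$ ($L = \frac{1}{2} \left(-10\right) = -5$)
$r{\left(t \right)} = \frac{1}{2}$ ($r{\left(t \right)} = \frac{t \frac{1}{t}}{2} = \frac{1}{2} \cdot 1 = \frac{1}{2}$)
$B{\left(P \right)} = - 6 P$ ($B{\left(P \right)} = - 5 P - P = - 6 P$)
$B{\left(r{\left(30 \right)} \right)} - -3528474 = \left(-6\right) \frac{1}{2} - -3528474 = -3 + 3528474 = 3528471$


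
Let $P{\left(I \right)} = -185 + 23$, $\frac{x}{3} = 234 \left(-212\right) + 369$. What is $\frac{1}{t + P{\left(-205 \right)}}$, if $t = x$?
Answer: $- \frac{1}{147879} \approx -6.7623 \cdot 10^{-6}$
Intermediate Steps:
$x = -147717$ ($x = 3 \left(234 \left(-212\right) + 369\right) = 3 \left(-49608 + 369\right) = 3 \left(-49239\right) = -147717$)
$P{\left(I \right)} = -162$
$t = -147717$
$\frac{1}{t + P{\left(-205 \right)}} = \frac{1}{-147717 - 162} = \frac{1}{-147879} = - \frac{1}{147879}$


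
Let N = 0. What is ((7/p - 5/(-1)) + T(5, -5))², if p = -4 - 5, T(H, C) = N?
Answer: 1444/81 ≈ 17.827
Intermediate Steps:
T(H, C) = 0
p = -9
((7/p - 5/(-1)) + T(5, -5))² = ((7/(-9) - 5/(-1)) + 0)² = ((7*(-⅑) - 5*(-1)) + 0)² = ((-7/9 + 5) + 0)² = (38/9 + 0)² = (38/9)² = 1444/81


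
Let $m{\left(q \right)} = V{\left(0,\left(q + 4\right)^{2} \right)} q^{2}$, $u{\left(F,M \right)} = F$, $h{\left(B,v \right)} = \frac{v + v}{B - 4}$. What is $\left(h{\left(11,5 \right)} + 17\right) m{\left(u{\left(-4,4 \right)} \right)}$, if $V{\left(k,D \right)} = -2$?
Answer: $- \frac{4128}{7} \approx -589.71$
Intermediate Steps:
$h{\left(B,v \right)} = \frac{2 v}{-4 + B}$
$m{\left(q \right)} = - 2 q^{2}$
$\left(h{\left(11,5 \right)} + 17\right) m{\left(u{\left(-4,4 \right)} \right)} = \left(2 \cdot 5 \frac{1}{-4 + 11} + 17\right) \left(- 2 \left(-4\right)^{2}\right) = \left(2 \cdot 5 \cdot \frac{1}{7} + 17\right) \left(\left(-2\right) 16\right) = \left(2 \cdot 5 \cdot \frac{1}{7} + 17\right) \left(-32\right) = \left(\frac{10}{7} + 17\right) \left(-32\right) = \frac{129}{7} \left(-32\right) = - \frac{4128}{7}$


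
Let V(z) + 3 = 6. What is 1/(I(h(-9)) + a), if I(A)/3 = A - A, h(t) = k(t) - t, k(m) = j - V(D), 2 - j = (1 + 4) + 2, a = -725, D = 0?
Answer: -1/725 ≈ -0.0013793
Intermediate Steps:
V(z) = 3 (V(z) = -3 + 6 = 3)
j = -5 (j = 2 - ((1 + 4) + 2) = 2 - (5 + 2) = 2 - 1*7 = 2 - 7 = -5)
k(m) = -8 (k(m) = -5 - 1*3 = -5 - 3 = -8)
h(t) = -8 - t
I(A) = 0 (I(A) = 3*(A - A) = 3*0 = 0)
1/(I(h(-9)) + a) = 1/(0 - 725) = 1/(-725) = -1/725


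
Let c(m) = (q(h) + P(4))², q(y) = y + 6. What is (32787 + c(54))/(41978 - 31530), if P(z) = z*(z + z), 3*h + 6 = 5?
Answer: 76963/23508 ≈ 3.2739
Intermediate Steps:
h = -⅓ (h = -2 + (⅓)*5 = -2 + 5/3 = -⅓ ≈ -0.33333)
q(y) = 6 + y
P(z) = 2*z² (P(z) = z*(2*z) = 2*z²)
c(m) = 12769/9 (c(m) = ((6 - ⅓) + 2*4²)² = (17/3 + 2*16)² = (17/3 + 32)² = (113/3)² = 12769/9)
(32787 + c(54))/(41978 - 31530) = (32787 + 12769/9)/(41978 - 31530) = (307852/9)/10448 = (307852/9)*(1/10448) = 76963/23508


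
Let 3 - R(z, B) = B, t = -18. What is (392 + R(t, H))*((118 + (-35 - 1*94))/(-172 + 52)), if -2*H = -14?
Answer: 1067/30 ≈ 35.567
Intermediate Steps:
H = 7 (H = -½*(-14) = 7)
R(z, B) = 3 - B
(392 + R(t, H))*((118 + (-35 - 1*94))/(-172 + 52)) = (392 + (3 - 1*7))*((118 + (-35 - 1*94))/(-172 + 52)) = (392 + (3 - 7))*((118 + (-35 - 94))/(-120)) = (392 - 4)*((118 - 129)*(-1/120)) = 388*(-11*(-1/120)) = 388*(11/120) = 1067/30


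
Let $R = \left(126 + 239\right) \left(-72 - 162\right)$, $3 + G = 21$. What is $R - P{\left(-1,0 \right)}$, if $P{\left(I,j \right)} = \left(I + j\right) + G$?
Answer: $-85427$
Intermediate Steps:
$G = 18$ ($G = -3 + 21 = 18$)
$P{\left(I,j \right)} = 18 + I + j$ ($P{\left(I,j \right)} = \left(I + j\right) + 18 = 18 + I + j$)
$R = -85410$ ($R = 365 \left(-234\right) = -85410$)
$R - P{\left(-1,0 \right)} = -85410 - \left(18 - 1 + 0\right) = -85410 - 17 = -85427$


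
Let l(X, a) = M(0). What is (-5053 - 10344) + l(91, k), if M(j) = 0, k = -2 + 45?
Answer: -15397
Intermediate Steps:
k = 43
l(X, a) = 0
(-5053 - 10344) + l(91, k) = (-5053 - 10344) + 0 = -15397 + 0 = -15397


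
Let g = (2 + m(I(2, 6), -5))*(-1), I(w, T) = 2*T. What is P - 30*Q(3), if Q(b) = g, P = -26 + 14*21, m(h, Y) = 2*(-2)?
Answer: 208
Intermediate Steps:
m(h, Y) = -4
g = 2 (g = (2 - 4)*(-1) = -2*(-1) = 2)
P = 268 (P = -26 + 294 = 268)
Q(b) = 2
P - 30*Q(3) = 268 - 30*2 = 268 - 1*60 = 268 - 60 = 208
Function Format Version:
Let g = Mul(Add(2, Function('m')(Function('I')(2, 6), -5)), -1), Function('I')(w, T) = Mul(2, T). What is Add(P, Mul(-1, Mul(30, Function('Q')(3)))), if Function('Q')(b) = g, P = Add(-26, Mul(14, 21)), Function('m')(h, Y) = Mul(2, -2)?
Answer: 208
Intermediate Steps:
Function('m')(h, Y) = -4
g = 2 (g = Mul(Add(2, -4), -1) = Mul(-2, -1) = 2)
P = 268 (P = Add(-26, 294) = 268)
Function('Q')(b) = 2
Add(P, Mul(-1, Mul(30, Function('Q')(3)))) = Add(268, Mul(-1, Mul(30, 2))) = Add(268, Mul(-1, 60)) = Add(268, -60) = 208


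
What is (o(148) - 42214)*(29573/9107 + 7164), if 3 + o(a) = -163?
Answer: -2766232487980/9107 ≈ -3.0375e+8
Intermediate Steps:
o(a) = -166 (o(a) = -3 - 163 = -166)
(o(148) - 42214)*(29573/9107 + 7164) = (-166 - 42214)*(29573/9107 + 7164) = -42380*(29573*(1/9107) + 7164) = -42380*(29573/9107 + 7164) = -42380*65272121/9107 = -2766232487980/9107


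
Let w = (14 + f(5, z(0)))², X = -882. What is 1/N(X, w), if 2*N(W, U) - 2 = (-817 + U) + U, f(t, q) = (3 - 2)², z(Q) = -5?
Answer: -2/365 ≈ -0.0054795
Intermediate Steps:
f(t, q) = 1 (f(t, q) = 1² = 1)
w = 225 (w = (14 + 1)² = 15² = 225)
N(W, U) = -815/2 + U (N(W, U) = 1 + ((-817 + U) + U)/2 = 1 + (-817 + 2*U)/2 = 1 + (-817/2 + U) = -815/2 + U)
1/N(X, w) = 1/(-815/2 + 225) = 1/(-365/2) = -2/365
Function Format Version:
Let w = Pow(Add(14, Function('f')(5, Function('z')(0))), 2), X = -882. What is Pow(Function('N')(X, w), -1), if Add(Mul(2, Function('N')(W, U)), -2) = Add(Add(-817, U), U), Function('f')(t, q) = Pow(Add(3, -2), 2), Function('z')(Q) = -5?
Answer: Rational(-2, 365) ≈ -0.0054795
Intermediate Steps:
Function('f')(t, q) = 1 (Function('f')(t, q) = Pow(1, 2) = 1)
w = 225 (w = Pow(Add(14, 1), 2) = Pow(15, 2) = 225)
Function('N')(W, U) = Add(Rational(-815, 2), U) (Function('N')(W, U) = Add(1, Mul(Rational(1, 2), Add(Add(-817, U), U))) = Add(1, Mul(Rational(1, 2), Add(-817, Mul(2, U)))) = Add(1, Add(Rational(-817, 2), U)) = Add(Rational(-815, 2), U))
Pow(Function('N')(X, w), -1) = Pow(Add(Rational(-815, 2), 225), -1) = Pow(Rational(-365, 2), -1) = Rational(-2, 365)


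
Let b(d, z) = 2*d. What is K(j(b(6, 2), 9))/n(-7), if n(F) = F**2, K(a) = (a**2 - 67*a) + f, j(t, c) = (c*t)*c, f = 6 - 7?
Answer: 879659/49 ≈ 17952.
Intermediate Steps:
f = -1
j(t, c) = t*c**2
K(a) = -1 + a**2 - 67*a (K(a) = (a**2 - 67*a) - 1 = -1 + a**2 - 67*a)
K(j(b(6, 2), 9))/n(-7) = (-1 + ((2*6)*9**2)**2 - 67*2*6*9**2)/((-7)**2) = (-1 + (12*81)**2 - 804*81)/49 = (-1 + 972**2 - 67*972)*(1/49) = (-1 + 944784 - 65124)*(1/49) = 879659*(1/49) = 879659/49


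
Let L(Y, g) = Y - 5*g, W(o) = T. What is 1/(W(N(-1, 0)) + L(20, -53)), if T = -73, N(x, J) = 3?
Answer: 1/212 ≈ 0.0047170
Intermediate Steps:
W(o) = -73
1/(W(N(-1, 0)) + L(20, -53)) = 1/(-73 + (20 - 5*(-53))) = 1/(-73 + (20 + 265)) = 1/(-73 + 285) = 1/212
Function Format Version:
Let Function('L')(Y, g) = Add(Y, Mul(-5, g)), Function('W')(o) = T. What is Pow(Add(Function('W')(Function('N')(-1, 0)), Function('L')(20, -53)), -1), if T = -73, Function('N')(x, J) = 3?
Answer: Rational(1, 212) ≈ 0.0047170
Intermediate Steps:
Function('W')(o) = -73
Pow(Add(Function('W')(Function('N')(-1, 0)), Function('L')(20, -53)), -1) = Pow(Add(-73, Add(20, Mul(-5, -53))), -1) = Pow(Add(-73, Add(20, 265)), -1) = Pow(Add(-73, 285), -1) = Pow(212, -1) = Rational(1, 212)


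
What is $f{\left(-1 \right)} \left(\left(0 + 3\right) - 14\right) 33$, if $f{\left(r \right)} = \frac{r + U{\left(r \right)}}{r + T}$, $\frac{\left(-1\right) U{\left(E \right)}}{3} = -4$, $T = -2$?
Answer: $1331$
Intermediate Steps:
$U{\left(E \right)} = 12$ ($U{\left(E \right)} = \left(-3\right) \left(-4\right) = 12$)
$f{\left(r \right)} = \frac{12 + r}{-2 + r}$ ($f{\left(r \right)} = \frac{r + 12}{r - 2} = \frac{12 + r}{-2 + r}$)
$f{\left(-1 \right)} \left(\left(0 + 3\right) - 14\right) 33 = \frac{12 - 1}{-2 - 1} \left(\left(0 + 3\right) - 14\right) 33 = \frac{1}{-3} \cdot 11 \left(3 - 14\right) 33 = \left(- \frac{1}{3}\right) 11 \left(-11\right) 33 = \left(- \frac{11}{3}\right) \left(-11\right) 33 = \frac{121}{3} \cdot 33 = 1331$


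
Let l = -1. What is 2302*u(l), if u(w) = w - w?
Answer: 0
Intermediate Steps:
u(w) = 0
2302*u(l) = 2302*0 = 0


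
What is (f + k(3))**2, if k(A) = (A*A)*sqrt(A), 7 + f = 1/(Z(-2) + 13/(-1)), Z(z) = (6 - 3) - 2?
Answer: 42217/144 - 255*sqrt(3)/2 ≈ 72.337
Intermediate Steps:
Z(z) = 1 (Z(z) = 3 - 2 = 1)
f = -85/12 (f = -7 + 1/(1 + 13/(-1)) = -7 + 1/(1 + 13*(-1)) = -7 + 1/(1 - 13) = -7 + 1/(-12) = -7 - 1/12 = -85/12 ≈ -7.0833)
k(A) = A**(5/2) (k(A) = A**2*sqrt(A) = A**(5/2))
(f + k(3))**2 = (-85/12 + 3**(5/2))**2 = (-85/12 + 9*sqrt(3))**2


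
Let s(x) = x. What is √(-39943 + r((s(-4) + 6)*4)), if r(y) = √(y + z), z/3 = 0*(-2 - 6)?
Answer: √(-39943 + 2*√2) ≈ 199.85*I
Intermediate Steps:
z = 0 (z = 3*(0*(-2 - 6)) = 3*(0*(-8)) = 3*0 = 0)
r(y) = √y (r(y) = √(y + 0) = √y)
√(-39943 + r((s(-4) + 6)*4)) = √(-39943 + √((-4 + 6)*4)) = √(-39943 + √(2*4)) = √(-39943 + √8) = √(-39943 + 2*√2)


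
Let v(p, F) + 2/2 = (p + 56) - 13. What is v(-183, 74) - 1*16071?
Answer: -16212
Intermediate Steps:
v(p, F) = 42 + p (v(p, F) = -1 + ((p + 56) - 13) = -1 + ((56 + p) - 13) = -1 + (43 + p) = 42 + p)
v(-183, 74) - 1*16071 = (42 - 183) - 1*16071 = -141 - 16071 = -16212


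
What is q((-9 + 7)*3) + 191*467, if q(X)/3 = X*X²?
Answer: 88549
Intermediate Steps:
q(X) = 3*X³ (q(X) = 3*(X*X²) = 3*X³)
q((-9 + 7)*3) + 191*467 = 3*((-9 + 7)*3)³ + 191*467 = 3*(-2*3)³ + 89197 = 3*(-6)³ + 89197 = 3*(-216) + 89197 = -648 + 89197 = 88549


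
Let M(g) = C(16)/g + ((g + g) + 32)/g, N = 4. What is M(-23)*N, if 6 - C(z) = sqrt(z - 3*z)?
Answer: 32/23 + 16*I*sqrt(2)/23 ≈ 1.3913 + 0.9838*I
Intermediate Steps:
C(z) = 6 - sqrt(2)*sqrt(-z) (C(z) = 6 - sqrt(z - 3*z) = 6 - sqrt(-2*z) = 6 - sqrt(2)*sqrt(-z))
M(g) = (6 - 4*I*sqrt(2))/g + (32 + 2*g)/g (M(g) = (6 - sqrt(2)*sqrt(-1*16))/g + ((g + g) + 32)/g = (6 - sqrt(2)*sqrt(-16))/g + (2*g + 32)/g = (6 - sqrt(2)*4*I)/g + (32 + 2*g)/g = (6 - 4*I*sqrt(2))/g + (32 + 2*g)/g)
M(-23)*N = (2*(19 - 23 - 2*I*sqrt(2))/(-23))*4 = (2*(-1/23)*(-4 - 2*I*sqrt(2)))*4 = (8/23 + 4*I*sqrt(2)/23)*4 = 32/23 + 16*I*sqrt(2)/23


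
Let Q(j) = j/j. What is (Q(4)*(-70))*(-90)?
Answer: 6300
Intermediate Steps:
Q(j) = 1
(Q(4)*(-70))*(-90) = (1*(-70))*(-90) = -70*(-90) = 6300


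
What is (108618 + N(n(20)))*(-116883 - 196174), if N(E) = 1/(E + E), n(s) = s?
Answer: -1360145322097/40 ≈ -3.4004e+10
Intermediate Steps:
N(E) = 1/(2*E)
(108618 + N(n(20)))*(-116883 - 196174) = (108618 + (½)/20)*(-116883 - 196174) = (108618 + (½)*(1/20))*(-313057) = (108618 + 1/40)*(-313057) = (4344721/40)*(-313057) = -1360145322097/40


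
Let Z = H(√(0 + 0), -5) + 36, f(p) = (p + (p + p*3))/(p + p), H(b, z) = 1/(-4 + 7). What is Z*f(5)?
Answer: 545/6 ≈ 90.833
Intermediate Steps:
H(b, z) = ⅓ (H(b, z) = 1/3 = ⅓)
f(p) = 5/2 (f(p) = (p + (p + 3*p))/((2*p)) = (p + 4*p)*(1/(2*p)) = (5*p)*(1/(2*p)) = 5/2)
Z = 109/3 (Z = ⅓ + 36 = 109/3 ≈ 36.333)
Z*f(5) = (109/3)*(5/2) = 545/6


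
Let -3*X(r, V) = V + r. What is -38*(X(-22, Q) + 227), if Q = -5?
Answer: -8968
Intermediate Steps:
X(r, V) = -V/3 - r/3 (X(r, V) = -(V + r)/3 = -V/3 - r/3)
-38*(X(-22, Q) + 227) = -38*((-⅓*(-5) - ⅓*(-22)) + 227) = -38*((5/3 + 22/3) + 227) = -38*(9 + 227) = -38*236 = -8968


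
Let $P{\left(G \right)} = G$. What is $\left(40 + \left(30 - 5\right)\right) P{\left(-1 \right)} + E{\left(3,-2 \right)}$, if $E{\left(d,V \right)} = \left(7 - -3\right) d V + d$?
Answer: $-122$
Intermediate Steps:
$E{\left(d,V \right)} = d + 10 V d$ ($E{\left(d,V \right)} = \left(7 + 3\right) d V + d = 10 d V + d = 10 V d + d = d + 10 V d$)
$\left(40 + \left(30 - 5\right)\right) P{\left(-1 \right)} + E{\left(3,-2 \right)} = \left(40 + \left(30 - 5\right)\right) \left(-1\right) + 3 \left(1 + 10 \left(-2\right)\right) = \left(40 + 25\right) \left(-1\right) + 3 \left(1 - 20\right) = 65 \left(-1\right) + 3 \left(-19\right) = -65 - 57 = -122$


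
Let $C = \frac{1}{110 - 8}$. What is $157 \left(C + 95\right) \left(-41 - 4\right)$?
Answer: $- \frac{22822305}{34} \approx -6.7124 \cdot 10^{5}$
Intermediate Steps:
$C = \frac{1}{102} \approx 0.0098039$
$157 \left(C + 95\right) \left(-41 - 4\right) = 157 \left(\frac{1}{102} + 95\right) \left(-41 - 4\right) = 157 \frac{9691 \left(-41 - 4\right)}{102} = 157 \cdot \frac{9691}{102} \left(-45\right) = 157 \left(- \frac{145365}{34}\right) = - \frac{22822305}{34}$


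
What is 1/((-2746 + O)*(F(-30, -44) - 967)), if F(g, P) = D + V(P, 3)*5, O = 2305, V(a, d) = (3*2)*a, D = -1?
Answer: 1/1009008 ≈ 9.9107e-7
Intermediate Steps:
V(a, d) = 6*a
F(g, P) = -1 + 30*P (F(g, P) = -1 + (6*P)*5 = -1 + 30*P)
1/((-2746 + O)*(F(-30, -44) - 967)) = 1/((-2746 + 2305)*((-1 + 30*(-44)) - 967)) = 1/(-441*((-1 - 1320) - 967)) = 1/(-441*(-1321 - 967)) = 1/(-441*(-2288)) = 1/1009008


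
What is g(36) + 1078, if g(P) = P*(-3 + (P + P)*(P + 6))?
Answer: 109834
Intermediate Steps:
g(P) = P*(-3 + 2*P*(6 + P)) (g(P) = P*(-3 + (2*P)*(6 + P)) = P*(-3 + 2*P*(6 + P)))
g(36) + 1078 = 36*(-3 + 2*36² + 12*36) + 1078 = 36*(-3 + 2*1296 + 432) + 1078 = 36*(-3 + 2592 + 432) + 1078 = 36*3021 + 1078 = 108756 + 1078 = 109834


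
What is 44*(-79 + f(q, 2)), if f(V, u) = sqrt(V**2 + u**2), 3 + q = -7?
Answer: -3476 + 88*sqrt(26) ≈ -3027.3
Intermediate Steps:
q = -10 (q = -3 - 7 = -10)
44*(-79 + f(q, 2)) = 44*(-79 + sqrt((-10)**2 + 2**2)) = 44*(-79 + sqrt(100 + 4)) = 44*(-79 + sqrt(104)) = 44*(-79 + 2*sqrt(26)) = -3476 + 88*sqrt(26)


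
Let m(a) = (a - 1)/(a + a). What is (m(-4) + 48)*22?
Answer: 4279/4 ≈ 1069.8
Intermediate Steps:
m(a) = (-1 + a)/(2*a) (m(a) = (-1 + a)/((2*a)) = (-1 + a)*(1/(2*a)) = (-1 + a)/(2*a))
(m(-4) + 48)*22 = ((½)*(-1 - 4)/(-4) + 48)*22 = ((½)*(-¼)*(-5) + 48)*22 = (5/8 + 48)*22 = (389/8)*22 = 4279/4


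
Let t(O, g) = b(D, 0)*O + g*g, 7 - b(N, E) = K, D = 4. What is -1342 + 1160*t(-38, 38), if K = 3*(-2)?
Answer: 1100658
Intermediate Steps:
K = -6
b(N, E) = 13 (b(N, E) = 7 - 1*(-6) = 7 + 6 = 13)
t(O, g) = g² + 13*O (t(O, g) = 13*O + g*g = 13*O + g² = g² + 13*O)
-1342 + 1160*t(-38, 38) = -1342 + 1160*(38² + 13*(-38)) = -1342 + 1160*(1444 - 494) = -1342 + 1160*950 = -1342 + 1102000 = 1100658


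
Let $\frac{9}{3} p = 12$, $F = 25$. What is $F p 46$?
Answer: $4600$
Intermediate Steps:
$p = 4$ ($p = \frac{1}{3} \cdot 12 = 4$)
$F p 46 = 25 \cdot 4 \cdot 46 = 100 \cdot 46 = 4600$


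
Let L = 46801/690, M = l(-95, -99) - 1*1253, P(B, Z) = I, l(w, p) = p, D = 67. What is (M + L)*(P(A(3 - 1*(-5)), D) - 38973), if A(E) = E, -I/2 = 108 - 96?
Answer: 11518140921/230 ≈ 5.0079e+7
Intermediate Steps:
I = -24 (I = -2*(108 - 96) = -2*12 = -24)
P(B, Z) = -24
M = -1352 (M = -99 - 1*1253 = -99 - 1253 = -1352)
L = 46801/690 (L = 46801*(1/690) = 46801/690 ≈ 67.828)
(M + L)*(P(A(3 - 1*(-5)), D) - 38973) = (-1352 + 46801/690)*(-24 - 38973) = -886079/690*(-38997) = 11518140921/230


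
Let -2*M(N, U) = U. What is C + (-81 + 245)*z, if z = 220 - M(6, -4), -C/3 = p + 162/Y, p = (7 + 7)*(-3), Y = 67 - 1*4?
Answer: 251092/7 ≈ 35870.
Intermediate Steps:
Y = 63 (Y = 67 - 4 = 63)
M(N, U) = -U/2
p = -42 (p = 14*(-3) = -42)
C = 828/7 (C = -3*(-42 + 162/63) = -3*(-42 + 162*(1/63)) = -3*(-42 + 18/7) = -3*(-276/7) = 828/7 ≈ 118.29)
z = 218 (z = 220 - (-1)*(-4)/2 = 220 - 1*2 = 220 - 2 = 218)
C + (-81 + 245)*z = 828/7 + (-81 + 245)*218 = 828/7 + 164*218 = 828/7 + 35752 = 251092/7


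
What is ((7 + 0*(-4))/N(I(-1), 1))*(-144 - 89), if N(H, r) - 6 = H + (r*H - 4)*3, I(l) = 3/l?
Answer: 1631/18 ≈ 90.611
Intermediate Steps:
N(H, r) = -6 + H + 3*H*r (N(H, r) = 6 + (H + (r*H - 4)*3) = 6 + (H + (H*r - 4)*3) = 6 + (H + (-4 + H*r)*3) = 6 + (H + (-12 + 3*H*r)) = 6 + (-12 + H + 3*H*r) = -6 + H + 3*H*r)
((7 + 0*(-4))/N(I(-1), 1))*(-144 - 89) = ((7 + 0*(-4))/(-6 + 3/(-1) + 3*(3/(-1))*1))*(-144 - 89) = ((7 + 0)/(-6 + 3*(-1) + 3*(3*(-1))*1))*(-233) = (7/(-6 - 3 + 3*(-3)*1))*(-233) = (7/(-6 - 3 - 9))*(-233) = (7/(-18))*(-233) = (7*(-1/18))*(-233) = -7/18*(-233) = 1631/18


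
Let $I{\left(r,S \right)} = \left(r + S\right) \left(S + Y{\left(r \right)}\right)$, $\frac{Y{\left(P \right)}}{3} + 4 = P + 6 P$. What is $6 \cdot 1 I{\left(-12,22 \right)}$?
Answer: $-14520$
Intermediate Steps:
$Y{\left(P \right)} = -12 + 21 P$ ($Y{\left(P \right)} = -12 + 3 \left(P + 6 P\right) = -12 + 3 \cdot 7 P = -12 + 21 P$)
$I{\left(r,S \right)} = \left(S + r\right) \left(-12 + S + 21 r\right)$ ($I{\left(r,S \right)} = \left(r + S\right) \left(S + \left(-12 + 21 r\right)\right) = \left(S + r\right) \left(-12 + S + 21 r\right)$)
$6 \cdot 1 I{\left(-12,22 \right)} = 6 \cdot 1 \left(22^{2} - 264 - -144 + 21 \left(-12\right)^{2} + 22 \cdot 22 \left(-12\right)\right) = 6 \left(484 - 264 + 144 + 21 \cdot 144 - 5808\right) = 6 \left(484 - 264 + 144 + 3024 - 5808\right) = 6 \left(-2420\right) = -14520$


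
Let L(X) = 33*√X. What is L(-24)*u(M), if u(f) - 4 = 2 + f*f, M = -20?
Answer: 26796*I*√6 ≈ 65637.0*I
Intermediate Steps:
u(f) = 6 + f² (u(f) = 4 + (2 + f*f) = 4 + (2 + f²) = 6 + f²)
L(-24)*u(M) = (33*√(-24))*(6 + (-20)²) = (33*(2*I*√6))*(6 + 400) = (66*I*√6)*406 = 26796*I*√6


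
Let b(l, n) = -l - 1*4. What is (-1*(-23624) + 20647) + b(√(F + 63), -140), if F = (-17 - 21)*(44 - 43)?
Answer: 44262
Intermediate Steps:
F = -38 (F = -38*1 = -38)
b(l, n) = -4 - l (b(l, n) = -l - 4 = -4 - l)
(-1*(-23624) + 20647) + b(√(F + 63), -140) = (-1*(-23624) + 20647) + (-4 - √(-38 + 63)) = (23624 + 20647) + (-4 - √25) = 44271 + (-4 - 1*5) = 44271 + (-4 - 5) = 44271 - 9 = 44262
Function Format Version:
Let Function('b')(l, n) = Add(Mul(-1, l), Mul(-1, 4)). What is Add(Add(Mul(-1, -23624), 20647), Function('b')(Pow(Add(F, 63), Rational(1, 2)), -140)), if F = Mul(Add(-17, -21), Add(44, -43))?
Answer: 44262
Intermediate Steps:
F = -38 (F = Mul(-38, 1) = -38)
Function('b')(l, n) = Add(-4, Mul(-1, l)) (Function('b')(l, n) = Add(Mul(-1, l), -4) = Add(-4, Mul(-1, l)))
Add(Add(Mul(-1, -23624), 20647), Function('b')(Pow(Add(F, 63), Rational(1, 2)), -140)) = Add(Add(Mul(-1, -23624), 20647), Add(-4, Mul(-1, Pow(Add(-38, 63), Rational(1, 2))))) = Add(Add(23624, 20647), Add(-4, Mul(-1, Pow(25, Rational(1, 2))))) = Add(44271, Add(-4, Mul(-1, 5))) = Add(44271, Add(-4, -5)) = Add(44271, -9) = 44262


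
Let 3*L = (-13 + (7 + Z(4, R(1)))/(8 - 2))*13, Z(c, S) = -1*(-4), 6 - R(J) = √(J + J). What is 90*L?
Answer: -4355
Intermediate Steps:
R(J) = 6 - √2*√J (R(J) = 6 - √(J + J) = 6 - √(2*J) = 6 - √2*√J)
Z(c, S) = 4
L = -871/18 (L = ((-13 + (7 + 4)/(8 - 2))*13)/3 = ((-13 + 11/6)*13)/3 = (-67/6*13)/3 = (⅓)*(-871/6) = -871/18 ≈ -48.389)
90*L = 90*(-871/18) = -4355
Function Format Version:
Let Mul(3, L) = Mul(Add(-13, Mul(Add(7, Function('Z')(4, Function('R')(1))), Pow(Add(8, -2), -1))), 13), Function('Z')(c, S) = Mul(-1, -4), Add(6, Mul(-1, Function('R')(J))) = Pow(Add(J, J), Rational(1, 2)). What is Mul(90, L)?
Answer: -4355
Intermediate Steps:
Function('R')(J) = Add(6, Mul(-1, Pow(2, Rational(1, 2)), Pow(J, Rational(1, 2)))) (Function('R')(J) = Add(6, Mul(-1, Pow(Add(J, J), Rational(1, 2)))) = Add(6, Mul(-1, Pow(Mul(2, J), Rational(1, 2)))) = Add(6, Mul(-1, Mul(Pow(2, Rational(1, 2)), Pow(J, Rational(1, 2))))) = Add(6, Mul(-1, Pow(2, Rational(1, 2)), Pow(J, Rational(1, 2)))))
Function('Z')(c, S) = 4
L = Rational(-871, 18) (L = Mul(Rational(1, 3), Mul(Add(-13, Mul(Add(7, 4), Pow(Add(8, -2), -1))), 13)) = Mul(Rational(1, 3), Mul(Add(-13, Mul(11, Pow(6, -1))), 13)) = Mul(Rational(1, 3), Mul(Add(-13, Mul(11, Rational(1, 6))), 13)) = Mul(Rational(1, 3), Mul(Add(-13, Rational(11, 6)), 13)) = Mul(Rational(1, 3), Mul(Rational(-67, 6), 13)) = Mul(Rational(1, 3), Rational(-871, 6)) = Rational(-871, 18) ≈ -48.389)
Mul(90, L) = Mul(90, Rational(-871, 18)) = -4355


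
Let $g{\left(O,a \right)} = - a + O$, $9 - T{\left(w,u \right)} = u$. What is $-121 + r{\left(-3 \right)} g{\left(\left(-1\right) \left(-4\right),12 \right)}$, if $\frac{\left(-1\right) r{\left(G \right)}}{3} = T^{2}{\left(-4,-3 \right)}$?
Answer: $3335$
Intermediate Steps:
$T{\left(w,u \right)} = 9 - u$
$g{\left(O,a \right)} = O - a$
$r{\left(G \right)} = -432$ ($r{\left(G \right)} = - 3 \left(9 - -3\right)^{2} = - 3 \left(9 + 3\right)^{2} = - 3 \cdot 12^{2} = \left(-3\right) 144 = -432$)
$-121 + r{\left(-3 \right)} g{\left(\left(-1\right) \left(-4\right),12 \right)} = -121 - 432 \left(\left(-1\right) \left(-4\right) - 12\right) = -121 - 432 \left(4 - 12\right) = -121 - -3456 = -121 + 3456 = 3335$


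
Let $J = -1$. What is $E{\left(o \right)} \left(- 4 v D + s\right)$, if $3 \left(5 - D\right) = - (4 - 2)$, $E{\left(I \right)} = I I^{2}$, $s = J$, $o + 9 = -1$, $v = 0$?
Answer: $1000$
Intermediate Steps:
$o = -10$ ($o = -9 - 1 = -10$)
$s = -1$
$E{\left(I \right)} = I^{3}$
$D = \frac{17}{3}$ ($D = 5 - \frac{\left(-1\right) \left(4 - 2\right)}{3} = 5 - \frac{\left(-1\right) 2}{3} = 5 - - \frac{2}{3} = 5 + \frac{2}{3} = \frac{17}{3} \approx 5.6667$)
$E{\left(o \right)} \left(- 4 v D + s\right) = \left(-10\right)^{3} \left(- 4 \cdot 0 \cdot \frac{17}{3} - 1\right) = - 1000 \left(\left(-4\right) 0 - 1\right) = - 1000 \left(0 - 1\right) = \left(-1000\right) \left(-1\right) = 1000$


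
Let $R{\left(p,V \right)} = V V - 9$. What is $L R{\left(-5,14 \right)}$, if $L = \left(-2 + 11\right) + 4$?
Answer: $2431$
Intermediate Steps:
$R{\left(p,V \right)} = -9 + V^{2}$ ($R{\left(p,V \right)} = V^{2} - 9 = -9 + V^{2}$)
$L = 13$ ($L = 9 + 4 = 13$)
$L R{\left(-5,14 \right)} = 13 \left(-9 + 14^{2}\right) = 13 \left(-9 + 196\right) = 13 \cdot 187 = 2431$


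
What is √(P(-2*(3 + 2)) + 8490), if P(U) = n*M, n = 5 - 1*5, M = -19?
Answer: √8490 ≈ 92.141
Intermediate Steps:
n = 0 (n = 5 - 5 = 0)
P(U) = 0 (P(U) = 0*(-19) = 0)
√(P(-2*(3 + 2)) + 8490) = √(0 + 8490) = √8490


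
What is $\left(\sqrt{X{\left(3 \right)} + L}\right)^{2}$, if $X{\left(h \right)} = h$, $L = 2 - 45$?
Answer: $-40$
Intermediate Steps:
$L = -43$
$\left(\sqrt{X{\left(3 \right)} + L}\right)^{2} = \left(\sqrt{3 - 43}\right)^{2} = \left(\sqrt{-40}\right)^{2} = \left(2 i \sqrt{10}\right)^{2} = -40$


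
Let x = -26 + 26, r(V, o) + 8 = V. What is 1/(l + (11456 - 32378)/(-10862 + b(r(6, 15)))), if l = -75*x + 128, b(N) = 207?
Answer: 10655/1384762 ≈ 0.0076945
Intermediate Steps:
r(V, o) = -8 + V
x = 0
l = 128 (l = -75*0 + 128 = 0 + 128 = 128)
1/(l + (11456 - 32378)/(-10862 + b(r(6, 15)))) = 1/(128 + (11456 - 32378)/(-10862 + 207)) = 1/(128 - 20922/(-10655)) = 1/(128 - 20922*(-1/10655)) = 1/(128 + 20922/10655) = 1/(1384762/10655) = 10655/1384762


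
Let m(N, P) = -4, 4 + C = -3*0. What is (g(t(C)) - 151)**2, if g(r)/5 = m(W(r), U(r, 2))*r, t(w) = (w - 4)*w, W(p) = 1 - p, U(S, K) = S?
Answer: 625681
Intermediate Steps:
C = -4 (C = -4 - 3*0 = -4 + 0 = -4)
t(w) = w*(-4 + w) (t(w) = (-4 + w)*w = w*(-4 + w))
g(r) = -20*r (g(r) = 5*(-4*r) = -20*r)
(g(t(C)) - 151)**2 = (-(-80)*(-4 - 4) - 151)**2 = (-(-80)*(-8) - 151)**2 = (-20*32 - 151)**2 = (-640 - 151)**2 = (-791)**2 = 625681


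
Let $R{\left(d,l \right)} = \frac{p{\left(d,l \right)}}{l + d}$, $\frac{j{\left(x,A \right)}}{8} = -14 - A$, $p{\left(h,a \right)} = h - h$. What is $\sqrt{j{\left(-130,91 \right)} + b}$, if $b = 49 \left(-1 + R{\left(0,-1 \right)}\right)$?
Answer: $i \sqrt{889} \approx 29.816 i$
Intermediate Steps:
$p{\left(h,a \right)} = 0$
$j{\left(x,A \right)} = -112 - 8 A$ ($j{\left(x,A \right)} = 8 \left(-14 - A\right) = -112 - 8 A$)
$R{\left(d,l \right)} = 0$ ($R{\left(d,l \right)} = \frac{0}{l + d} = \frac{0}{d + l} = 0$)
$b = -49$ ($b = 49 \left(-1 + 0\right) = 49 \left(-1\right) = -49$)
$\sqrt{j{\left(-130,91 \right)} + b} = \sqrt{\left(-112 - 728\right) - 49} = \sqrt{-840 - 49} = \sqrt{-889} = i \sqrt{889}$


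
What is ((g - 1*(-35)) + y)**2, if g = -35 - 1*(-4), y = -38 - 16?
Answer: 2500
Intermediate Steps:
y = -54
g = -31 (g = -35 + 4 = -31)
((g - 1*(-35)) + y)**2 = ((-31 - 1*(-35)) - 54)**2 = ((-31 + 35) - 54)**2 = (4 - 54)**2 = (-50)**2 = 2500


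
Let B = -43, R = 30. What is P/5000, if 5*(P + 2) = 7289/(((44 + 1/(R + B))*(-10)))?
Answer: -151857/142750000 ≈ -0.0010638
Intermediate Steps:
P = -151857/28550 (P = -2 + (7289/(((44 + 1/(30 - 43))*(-10))))/5 = -2 + (7289/(((44 + 1/(-13))*(-10))))/5 = -2 + (7289/(((44 - 1/13)*(-10))))/5 = -2 + (7289/(((571/13)*(-10))))/5 = -2 + (7289/(-5710/13))/5 = -2 + (7289*(-13/5710))/5 = -2 + (⅕)*(-94757/5710) = -2 - 94757/28550 = -151857/28550 ≈ -5.3190)
P/5000 = -151857/28550/5000 = -151857/28550*1/5000 = -151857/142750000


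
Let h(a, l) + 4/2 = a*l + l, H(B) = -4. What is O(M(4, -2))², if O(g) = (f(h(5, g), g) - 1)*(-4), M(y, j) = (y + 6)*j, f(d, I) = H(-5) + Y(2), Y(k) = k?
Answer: 144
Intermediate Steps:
h(a, l) = -2 + l + a*l (h(a, l) = -2 + (a*l + l) = -2 + (l + a*l) = -2 + l + a*l)
f(d, I) = -2 (f(d, I) = -4 + 2 = -2)
M(y, j) = j*(6 + y) (M(y, j) = (6 + y)*j = j*(6 + y))
O(g) = 12 (O(g) = (-2 - 1)*(-4) = -3*(-4) = 12)
O(M(4, -2))² = 12² = 144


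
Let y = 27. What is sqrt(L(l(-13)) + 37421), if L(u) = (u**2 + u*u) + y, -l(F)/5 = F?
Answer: sqrt(45898) ≈ 214.24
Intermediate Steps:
l(F) = -5*F
L(u) = 27 + 2*u**2 (L(u) = (u**2 + u*u) + 27 = (u**2 + u**2) + 27 = 2*u**2 + 27 = 27 + 2*u**2)
sqrt(L(l(-13)) + 37421) = sqrt((27 + 2*(-5*(-13))**2) + 37421) = sqrt((27 + 2*65**2) + 37421) = sqrt((27 + 2*4225) + 37421) = sqrt((27 + 8450) + 37421) = sqrt(8477 + 37421) = sqrt(45898)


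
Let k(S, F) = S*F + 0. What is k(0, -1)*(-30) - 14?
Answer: -14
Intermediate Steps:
k(S, F) = F*S (k(S, F) = F*S + 0 = F*S)
k(0, -1)*(-30) - 14 = -1*0*(-30) - 14 = 0*(-30) - 14 = 0 - 14 = -14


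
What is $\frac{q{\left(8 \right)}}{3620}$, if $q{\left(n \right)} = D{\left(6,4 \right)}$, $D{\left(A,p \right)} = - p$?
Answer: $- \frac{1}{905} \approx -0.001105$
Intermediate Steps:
$q{\left(n \right)} = -4$ ($q{\left(n \right)} = \left(-1\right) 4 = -4$)
$\frac{q{\left(8 \right)}}{3620} = - \frac{4}{3620} = \left(-4\right) \frac{1}{3620} = - \frac{1}{905}$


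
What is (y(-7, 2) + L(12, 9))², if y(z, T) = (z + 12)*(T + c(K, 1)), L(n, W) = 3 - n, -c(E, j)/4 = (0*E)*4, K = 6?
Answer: 1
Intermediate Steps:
c(E, j) = 0 (c(E, j) = -4*0*E*4 = -0*4 = -4*0 = 0)
y(z, T) = T*(12 + z) (y(z, T) = (z + 12)*(T + 0) = (12 + z)*T = T*(12 + z))
(y(-7, 2) + L(12, 9))² = (2*(12 - 7) + (3 - 1*12))² = (2*5 + (3 - 12))² = (10 - 9)² = 1² = 1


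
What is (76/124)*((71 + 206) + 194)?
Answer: 8949/31 ≈ 288.68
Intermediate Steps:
(76/124)*((71 + 206) + 194) = (76*(1/124))*(277 + 194) = (19/31)*471 = 8949/31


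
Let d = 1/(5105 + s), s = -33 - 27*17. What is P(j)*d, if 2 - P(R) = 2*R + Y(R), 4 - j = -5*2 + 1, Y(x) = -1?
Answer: -23/4613 ≈ -0.0049859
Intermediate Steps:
j = 13 (j = 4 - (-5*2 + 1) = 4 - (-10 + 1) = 4 - 1*(-9) = 4 + 9 = 13)
P(R) = 3 - 2*R (P(R) = 2 - (2*R - 1) = 2 - (-1 + 2*R) = 2 + (1 - 2*R) = 3 - 2*R)
s = -492 (s = -33 - 459 = -492)
d = 1/4613 (d = 1/(5105 - 492) = 1/4613 ≈ 0.00021678)
P(j)*d = (3 - 2*13)*(1/4613) = (3 - 26)*(1/4613) = -23*1/4613 = -23/4613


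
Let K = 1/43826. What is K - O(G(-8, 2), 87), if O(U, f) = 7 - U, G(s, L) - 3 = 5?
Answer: 43827/43826 ≈ 1.0000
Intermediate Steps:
G(s, L) = 8 (G(s, L) = 3 + 5 = 8)
K = 1/43826 ≈ 2.2818e-5
K - O(G(-8, 2), 87) = 1/43826 - (7 - 1*8) = 1/43826 - (7 - 8) = 1/43826 - 1*(-1) = 1/43826 + 1 = 43827/43826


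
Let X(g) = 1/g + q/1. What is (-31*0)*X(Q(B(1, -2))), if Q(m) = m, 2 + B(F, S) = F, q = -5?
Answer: 0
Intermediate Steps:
B(F, S) = -2 + F
X(g) = -5 + 1/g (X(g) = 1/g - 5/1 = 1/g - 5*1 = 1/g - 5 = -5 + 1/g)
(-31*0)*X(Q(B(1, -2))) = (-31*0)*(-5 + 1/(-2 + 1)) = 0*(-5 + 1/(-1)) = 0*(-5 - 1) = 0*(-6) = 0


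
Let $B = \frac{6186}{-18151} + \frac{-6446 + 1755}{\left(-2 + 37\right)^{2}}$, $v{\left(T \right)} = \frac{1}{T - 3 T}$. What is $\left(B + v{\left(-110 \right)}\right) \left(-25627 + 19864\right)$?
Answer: $\frac{3355232932581}{139762700} \approx 24007.0$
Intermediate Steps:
$v{\left(T \right)} = - \frac{1}{2 T}$ ($v{\left(T \right)} = \frac{1}{\left(-2\right) T} = - \frac{1}{2 T}$)
$B = - \frac{13246313}{3176425}$ ($B = 6186 \left(- \frac{1}{18151}\right) - \frac{4691}{35^{2}} = - \frac{6186}{18151} - \frac{4691}{1225} = - \frac{13246313}{3176425} \approx -4.1702$)
$\left(B + v{\left(-110 \right)}\right) \left(-25627 + 19864\right) = \left(- \frac{13246313}{3176425} - \frac{1}{2 \left(-110\right)}\right) \left(-25627 + 19864\right) = \left(- \frac{13246313}{3176425} - - \frac{1}{220}\right) \left(-5763\right) = \left(- \frac{13246313}{3176425} + \frac{1}{220}\right) \left(-5763\right) = \left(- \frac{582202487}{139762700}\right) \left(-5763\right) = \frac{3355232932581}{139762700}$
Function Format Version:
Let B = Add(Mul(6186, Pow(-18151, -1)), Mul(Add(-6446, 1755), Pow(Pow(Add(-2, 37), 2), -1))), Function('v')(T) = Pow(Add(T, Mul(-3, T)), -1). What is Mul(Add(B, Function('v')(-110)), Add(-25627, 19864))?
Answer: Rational(3355232932581, 139762700) ≈ 24007.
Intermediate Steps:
Function('v')(T) = Mul(Rational(-1, 2), Pow(T, -1)) (Function('v')(T) = Pow(Mul(-2, T), -1) = Mul(Rational(-1, 2), Pow(T, -1)))
B = Rational(-13246313, 3176425) (B = Add(Mul(6186, Rational(-1, 18151)), Mul(-4691, Pow(Pow(35, 2), -1))) = Add(Rational(-6186, 18151), Mul(-4691, Pow(1225, -1))) = Add(Rational(-6186, 18151), Mul(-4691, Rational(1, 1225))) = Add(Rational(-6186, 18151), Rational(-4691, 1225)) = Rational(-13246313, 3176425) ≈ -4.1702)
Mul(Add(B, Function('v')(-110)), Add(-25627, 19864)) = Mul(Add(Rational(-13246313, 3176425), Mul(Rational(-1, 2), Pow(-110, -1))), Add(-25627, 19864)) = Mul(Add(Rational(-13246313, 3176425), Mul(Rational(-1, 2), Rational(-1, 110))), -5763) = Mul(Add(Rational(-13246313, 3176425), Rational(1, 220)), -5763) = Mul(Rational(-582202487, 139762700), -5763) = Rational(3355232932581, 139762700)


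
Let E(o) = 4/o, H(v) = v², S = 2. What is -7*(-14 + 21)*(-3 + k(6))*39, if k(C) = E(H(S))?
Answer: 3822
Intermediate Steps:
k(C) = 1 (k(C) = 4/(2²) = 4/4 = 4*(¼) = 1)
-7*(-14 + 21)*(-3 + k(6))*39 = -7*(-14 + 21)*(-3 + 1)*39 = -49*(-2)*39 = -7*(-14)*39 = 98*39 = 3822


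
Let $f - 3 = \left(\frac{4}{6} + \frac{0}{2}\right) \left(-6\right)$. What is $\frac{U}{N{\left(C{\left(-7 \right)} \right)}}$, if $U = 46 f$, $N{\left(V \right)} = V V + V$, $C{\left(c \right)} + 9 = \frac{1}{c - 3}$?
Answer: $- \frac{4600}{7371} \approx -0.62407$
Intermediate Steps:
$C{\left(c \right)} = -9 + \frac{1}{-3 + c}$ ($C{\left(c \right)} = -9 + \frac{1}{c - 3} = -9 + \frac{1}{-3 + c}$)
$N{\left(V \right)} = V + V^{2}$ ($N{\left(V \right)} = V^{2} + V = V + V^{2}$)
$f = -1$ ($f = 3 + \left(\frac{4}{6} + \frac{0}{2}\right) \left(-6\right) = 3 + \left(4 \cdot \frac{1}{6} + 0 \cdot \frac{1}{2}\right) \left(-6\right) = 3 + \left(\frac{2}{3} + 0\right) \left(-6\right) = 3 + \frac{2}{3} \left(-6\right) = 3 - 4 = -1$)
$U = -46$ ($U = 46 \left(-1\right) = -46$)
$\frac{U}{N{\left(C{\left(-7 \right)} \right)}} = - \frac{46}{\frac{28 - -63}{-3 - 7} \left(1 + \frac{28 - -63}{-3 - 7}\right)} = - \frac{46}{\frac{28 + 63}{-10} \left(1 + \frac{28 + 63}{-10}\right)} = - \frac{46}{\left(- \frac{1}{10}\right) 91 \left(1 - \frac{91}{10}\right)} = - \frac{46}{\left(- \frac{91}{10}\right) \left(1 - \frac{91}{10}\right)} = - \frac{46}{\left(- \frac{91}{10}\right) \left(- \frac{81}{10}\right)} = - \frac{46}{\frac{7371}{100}} = \left(-46\right) \frac{100}{7371} = - \frac{4600}{7371}$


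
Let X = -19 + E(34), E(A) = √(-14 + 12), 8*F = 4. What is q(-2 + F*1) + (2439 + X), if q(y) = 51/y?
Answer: 2386 + I*√2 ≈ 2386.0 + 1.4142*I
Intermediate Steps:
F = ½ (F = (⅛)*4 = ½ ≈ 0.50000)
E(A) = I*√2 (E(A) = √(-2) = I*√2)
X = -19 + I*√2 ≈ -19.0 + 1.4142*I
q(-2 + F*1) + (2439 + X) = 51/(-2 + (½)*1) + (2439 + (-19 + I*√2)) = 51/(-2 + ½) + (2420 + I*√2) = 51/(-3/2) + (2420 + I*√2) = 51*(-⅔) + (2420 + I*√2) = -34 + (2420 + I*√2) = 2386 + I*√2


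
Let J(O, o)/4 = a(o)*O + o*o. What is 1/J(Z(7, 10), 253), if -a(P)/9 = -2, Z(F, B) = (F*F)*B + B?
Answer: 1/292036 ≈ 3.4242e-6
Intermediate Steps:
Z(F, B) = B + B*F² (Z(F, B) = F²*B + B = B*F² + B = B + B*F²)
a(P) = 18 (a(P) = -9*(-2) = 18)
J(O, o) = 4*o² + 72*O (J(O, o) = 4*(18*O + o*o) = 4*(18*O + o²) = 4*(o² + 18*O) = 4*o² + 72*O)
1/J(Z(7, 10), 253) = 1/(4*253² + 72*(10*(1 + 7²))) = 1/(4*64009 + 72*(10*(1 + 49))) = 1/(256036 + 72*(10*50)) = 1/(256036 + 72*500) = 1/(256036 + 36000) = 1/292036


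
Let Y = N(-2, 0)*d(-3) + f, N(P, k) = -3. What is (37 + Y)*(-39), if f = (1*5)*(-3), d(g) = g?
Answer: -1209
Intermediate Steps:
f = -15 (f = 5*(-3) = -15)
Y = -6 (Y = -3*(-3) - 15 = 9 - 15 = -6)
(37 + Y)*(-39) = (37 - 6)*(-39) = 31*(-39) = -1209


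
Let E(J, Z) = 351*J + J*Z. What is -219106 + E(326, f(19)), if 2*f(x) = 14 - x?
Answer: -105495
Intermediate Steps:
f(x) = 7 - x/2 (f(x) = (14 - x)/2 = 7 - x/2)
-219106 + E(326, f(19)) = -219106 + 326*(351 + (7 - ½*19)) = -219106 + 326*(351 + (7 - 19/2)) = -219106 + 326*(351 - 5/2) = -219106 + 326*(697/2) = -219106 + 113611 = -105495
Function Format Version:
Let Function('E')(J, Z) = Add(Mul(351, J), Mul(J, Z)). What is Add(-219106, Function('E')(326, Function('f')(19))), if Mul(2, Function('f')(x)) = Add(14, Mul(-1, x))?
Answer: -105495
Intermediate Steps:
Function('f')(x) = Add(7, Mul(Rational(-1, 2), x)) (Function('f')(x) = Mul(Rational(1, 2), Add(14, Mul(-1, x))) = Add(7, Mul(Rational(-1, 2), x)))
Add(-219106, Function('E')(326, Function('f')(19))) = Add(-219106, Mul(326, Add(351, Add(7, Mul(Rational(-1, 2), 19))))) = Add(-219106, Mul(326, Add(351, Add(7, Rational(-19, 2))))) = Add(-219106, Mul(326, Add(351, Rational(-5, 2)))) = Add(-219106, Mul(326, Rational(697, 2))) = Add(-219106, 113611) = -105495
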